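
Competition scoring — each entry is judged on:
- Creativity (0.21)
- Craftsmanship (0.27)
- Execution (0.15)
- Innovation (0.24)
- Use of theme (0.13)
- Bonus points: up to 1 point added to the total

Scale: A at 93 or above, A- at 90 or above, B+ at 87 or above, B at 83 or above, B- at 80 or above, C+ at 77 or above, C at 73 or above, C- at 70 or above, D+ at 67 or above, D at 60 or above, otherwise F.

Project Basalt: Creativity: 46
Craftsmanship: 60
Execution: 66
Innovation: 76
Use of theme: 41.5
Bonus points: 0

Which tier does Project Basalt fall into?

Weighted total:
  Creativity 46 × 0.21 = 9.66
  Craftsmanship 60 × 0.27 = 16.2
  Execution 66 × 0.15 = 9.9
  Innovation 76 × 0.24 = 18.24
  Use of theme 41.5 × 0.13 = 5.395
Sum = 59.395
Bonus points: 59.395 + 0 = 59.395
59.395 < 60 → F

F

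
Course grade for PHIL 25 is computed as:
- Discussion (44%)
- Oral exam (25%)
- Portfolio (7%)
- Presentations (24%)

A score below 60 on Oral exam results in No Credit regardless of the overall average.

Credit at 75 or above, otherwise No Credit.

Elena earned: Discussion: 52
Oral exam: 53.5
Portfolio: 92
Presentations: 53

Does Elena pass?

Oral exam score 53.5 < 60: minimum not met.
Weighted total:
  Discussion 52 × 0.44 = 22.88
  Oral exam 53.5 × 0.25 = 13.375
  Portfolio 92 × 0.07 = 6.44
  Presentations 53 × 0.24 = 12.72
Sum = 55.415
Because the Oral exam minimum was not met, the result is No Credit.

No Credit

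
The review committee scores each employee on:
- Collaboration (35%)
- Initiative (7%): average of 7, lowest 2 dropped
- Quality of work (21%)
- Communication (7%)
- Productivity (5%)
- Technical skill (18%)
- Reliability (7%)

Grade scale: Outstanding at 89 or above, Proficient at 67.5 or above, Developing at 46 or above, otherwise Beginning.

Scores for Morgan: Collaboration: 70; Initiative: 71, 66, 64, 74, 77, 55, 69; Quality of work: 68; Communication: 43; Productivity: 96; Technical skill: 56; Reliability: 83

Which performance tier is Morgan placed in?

Initiative: drop 55, 64 → average of remaining 5 = 357/5 = 71.4
Weighted total:
  Collaboration 70 × 0.35 = 24.5
  Initiative 71.4 × 0.07 = 4.998
  Quality of work 68 × 0.21 = 14.28
  Communication 43 × 0.07 = 3.01
  Productivity 96 × 0.05 = 4.8
  Technical skill 56 × 0.18 = 10.08
  Reliability 83 × 0.07 = 5.81
Sum = 67.478
67.478 is ≥ 46 and < 67.5 → Developing

Developing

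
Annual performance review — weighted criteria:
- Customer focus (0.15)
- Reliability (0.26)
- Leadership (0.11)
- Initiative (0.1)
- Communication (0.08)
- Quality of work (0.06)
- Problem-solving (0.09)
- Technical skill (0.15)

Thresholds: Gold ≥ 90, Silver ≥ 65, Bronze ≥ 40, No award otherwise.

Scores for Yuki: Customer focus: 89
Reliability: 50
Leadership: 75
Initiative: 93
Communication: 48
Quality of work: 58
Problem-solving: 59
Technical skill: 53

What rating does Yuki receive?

Bronze

Weighted total:
  Customer focus 89 × 0.15 = 13.35
  Reliability 50 × 0.26 = 13
  Leadership 75 × 0.11 = 8.25
  Initiative 93 × 0.1 = 9.3
  Communication 48 × 0.08 = 3.84
  Quality of work 58 × 0.06 = 3.48
  Problem-solving 59 × 0.09 = 5.31
  Technical skill 53 × 0.15 = 7.95
Sum = 64.48
64.48 is ≥ 40 and < 65 → Bronze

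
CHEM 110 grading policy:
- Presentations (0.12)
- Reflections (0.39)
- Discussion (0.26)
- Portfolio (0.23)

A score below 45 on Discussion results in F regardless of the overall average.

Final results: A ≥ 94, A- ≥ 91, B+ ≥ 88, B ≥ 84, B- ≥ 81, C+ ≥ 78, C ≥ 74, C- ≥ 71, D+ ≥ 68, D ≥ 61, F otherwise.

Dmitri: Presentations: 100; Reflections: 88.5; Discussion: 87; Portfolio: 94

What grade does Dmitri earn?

Discussion score 87 ≥ 45: minimum met.
Weighted total:
  Presentations 100 × 0.12 = 12
  Reflections 88.5 × 0.39 = 34.515
  Discussion 87 × 0.26 = 22.62
  Portfolio 94 × 0.23 = 21.62
Sum = 90.755
90.755 is ≥ 88 and < 91 → B+

B+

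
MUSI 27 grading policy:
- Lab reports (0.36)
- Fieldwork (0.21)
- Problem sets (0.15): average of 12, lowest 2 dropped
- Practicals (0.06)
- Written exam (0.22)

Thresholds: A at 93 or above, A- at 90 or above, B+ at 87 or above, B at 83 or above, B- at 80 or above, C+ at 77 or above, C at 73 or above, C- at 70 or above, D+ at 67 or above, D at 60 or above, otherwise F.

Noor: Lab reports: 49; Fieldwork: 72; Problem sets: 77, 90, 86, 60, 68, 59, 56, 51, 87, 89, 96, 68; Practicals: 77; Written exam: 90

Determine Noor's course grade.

D+

Problem sets: drop 51, 56 → average of remaining 10 = 780/10 = 78
Weighted total:
  Lab reports 49 × 0.36 = 17.64
  Fieldwork 72 × 0.21 = 15.12
  Problem sets 78 × 0.15 = 11.7
  Practicals 77 × 0.06 = 4.62
  Written exam 90 × 0.22 = 19.8
Sum = 68.88
68.88 is ≥ 67 and < 70 → D+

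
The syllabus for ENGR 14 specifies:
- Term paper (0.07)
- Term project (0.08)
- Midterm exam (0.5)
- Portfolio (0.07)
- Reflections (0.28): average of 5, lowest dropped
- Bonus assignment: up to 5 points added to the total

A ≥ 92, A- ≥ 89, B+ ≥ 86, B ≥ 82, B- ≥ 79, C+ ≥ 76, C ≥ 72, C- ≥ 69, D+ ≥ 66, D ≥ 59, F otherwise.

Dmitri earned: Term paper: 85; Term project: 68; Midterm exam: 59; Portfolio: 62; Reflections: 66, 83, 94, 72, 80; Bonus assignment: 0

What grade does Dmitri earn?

Reflections: drop 66 → average of remaining 4 = 329/4 = 82.25
Weighted total:
  Term paper 85 × 0.07 = 5.95
  Term project 68 × 0.08 = 5.44
  Midterm exam 59 × 0.5 = 29.5
  Portfolio 62 × 0.07 = 4.34
  Reflections 82.25 × 0.28 = 23.03
Sum = 68.26
Bonus assignment: 68.26 + 0 = 68.26
68.26 is ≥ 66 and < 69 → D+

D+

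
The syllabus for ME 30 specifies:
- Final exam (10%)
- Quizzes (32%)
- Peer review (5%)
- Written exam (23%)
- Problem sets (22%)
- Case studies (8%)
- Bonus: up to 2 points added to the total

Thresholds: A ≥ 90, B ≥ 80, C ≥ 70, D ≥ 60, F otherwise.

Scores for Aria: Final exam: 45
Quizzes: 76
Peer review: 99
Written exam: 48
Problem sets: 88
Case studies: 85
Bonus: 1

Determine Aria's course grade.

Weighted total:
  Final exam 45 × 0.1 = 4.5
  Quizzes 76 × 0.32 = 24.32
  Peer review 99 × 0.05 = 4.95
  Written exam 48 × 0.23 = 11.04
  Problem sets 88 × 0.22 = 19.36
  Case studies 85 × 0.08 = 6.8
Sum = 70.97
Bonus: 70.97 + 1 = 71.97
71.97 is ≥ 70 and < 80 → C

C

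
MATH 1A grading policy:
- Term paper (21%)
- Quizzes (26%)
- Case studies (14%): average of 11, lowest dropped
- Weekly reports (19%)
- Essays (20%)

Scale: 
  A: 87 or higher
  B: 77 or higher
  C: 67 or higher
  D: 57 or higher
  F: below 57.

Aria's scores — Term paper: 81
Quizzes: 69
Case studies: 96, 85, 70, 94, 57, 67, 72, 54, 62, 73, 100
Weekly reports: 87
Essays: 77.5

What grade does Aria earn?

Case studies: drop 54 → average of remaining 10 = 776/10 = 77.6
Weighted total:
  Term paper 81 × 0.21 = 17.01
  Quizzes 69 × 0.26 = 17.94
  Case studies 77.6 × 0.14 = 10.864
  Weekly reports 87 × 0.19 = 16.53
  Essays 77.5 × 0.2 = 15.5
Sum = 77.844
77.844 is ≥ 77 and < 87 → B

B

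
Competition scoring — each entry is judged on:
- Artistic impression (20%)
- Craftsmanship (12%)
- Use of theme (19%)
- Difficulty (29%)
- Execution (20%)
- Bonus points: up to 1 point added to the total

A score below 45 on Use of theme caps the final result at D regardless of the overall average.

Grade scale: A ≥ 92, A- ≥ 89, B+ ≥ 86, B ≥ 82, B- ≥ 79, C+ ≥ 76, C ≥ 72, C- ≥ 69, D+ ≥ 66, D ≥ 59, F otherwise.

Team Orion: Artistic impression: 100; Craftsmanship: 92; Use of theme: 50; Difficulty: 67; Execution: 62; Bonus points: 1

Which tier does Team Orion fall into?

Use of theme score 50 ≥ 45: minimum met.
Weighted total:
  Artistic impression 100 × 0.2 = 20
  Craftsmanship 92 × 0.12 = 11.04
  Use of theme 50 × 0.19 = 9.5
  Difficulty 67 × 0.29 = 19.43
  Execution 62 × 0.2 = 12.4
Sum = 72.37
Bonus points: 72.37 + 1 = 73.37
73.37 is ≥ 72 and < 76 → C

C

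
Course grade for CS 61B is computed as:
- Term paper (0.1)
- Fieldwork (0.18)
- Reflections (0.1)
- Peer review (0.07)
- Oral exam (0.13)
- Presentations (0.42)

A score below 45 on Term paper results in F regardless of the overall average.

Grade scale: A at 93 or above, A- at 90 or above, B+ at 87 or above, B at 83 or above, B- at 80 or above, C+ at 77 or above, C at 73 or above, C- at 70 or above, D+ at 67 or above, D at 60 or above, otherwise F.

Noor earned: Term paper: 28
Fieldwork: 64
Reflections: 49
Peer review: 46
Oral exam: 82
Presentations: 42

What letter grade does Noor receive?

Term paper score 28 < 45: minimum not met.
Weighted total:
  Term paper 28 × 0.1 = 2.8
  Fieldwork 64 × 0.18 = 11.52
  Reflections 49 × 0.1 = 4.9
  Peer review 46 × 0.07 = 3.22
  Oral exam 82 × 0.13 = 10.66
  Presentations 42 × 0.42 = 17.64
Sum = 50.74
Because the Term paper minimum was not met, the result is F.

F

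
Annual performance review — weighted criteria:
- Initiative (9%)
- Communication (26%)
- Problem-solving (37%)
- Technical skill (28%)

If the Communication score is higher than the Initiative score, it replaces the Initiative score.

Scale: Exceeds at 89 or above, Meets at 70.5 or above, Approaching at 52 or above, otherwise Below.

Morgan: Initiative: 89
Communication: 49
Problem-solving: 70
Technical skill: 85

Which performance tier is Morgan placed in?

Communication (49) ≤ Initiative (89), so Initiative stays at 89.
Weighted total:
  Initiative 89 × 0.09 = 8.01
  Communication 49 × 0.26 = 12.74
  Problem-solving 70 × 0.37 = 25.9
  Technical skill 85 × 0.28 = 23.8
Sum = 70.45
70.45 is ≥ 52 and < 70.5 → Approaching

Approaching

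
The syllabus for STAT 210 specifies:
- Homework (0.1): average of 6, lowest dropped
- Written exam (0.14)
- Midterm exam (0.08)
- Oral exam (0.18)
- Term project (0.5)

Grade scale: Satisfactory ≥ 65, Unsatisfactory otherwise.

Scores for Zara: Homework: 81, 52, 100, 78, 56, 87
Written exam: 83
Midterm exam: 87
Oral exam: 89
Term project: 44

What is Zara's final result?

Unsatisfactory

Homework: drop 52 → average of remaining 5 = 402/5 = 80.4
Weighted total:
  Homework 80.4 × 0.1 = 8.04
  Written exam 83 × 0.14 = 11.62
  Midterm exam 87 × 0.08 = 6.96
  Oral exam 89 × 0.18 = 16.02
  Term project 44 × 0.5 = 22
Sum = 64.64
64.64 < 65 → Unsatisfactory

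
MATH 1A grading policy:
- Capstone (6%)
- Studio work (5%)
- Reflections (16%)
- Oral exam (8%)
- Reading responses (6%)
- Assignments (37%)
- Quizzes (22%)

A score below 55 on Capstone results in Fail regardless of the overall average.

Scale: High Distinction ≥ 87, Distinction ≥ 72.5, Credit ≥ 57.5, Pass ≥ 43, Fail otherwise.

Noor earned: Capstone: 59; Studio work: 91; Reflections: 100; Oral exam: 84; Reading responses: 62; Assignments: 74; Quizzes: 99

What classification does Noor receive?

Capstone score 59 ≥ 55: minimum met.
Weighted total:
  Capstone 59 × 0.06 = 3.54
  Studio work 91 × 0.05 = 4.55
  Reflections 100 × 0.16 = 16
  Oral exam 84 × 0.08 = 6.72
  Reading responses 62 × 0.06 = 3.72
  Assignments 74 × 0.37 = 27.38
  Quizzes 99 × 0.22 = 21.78
Sum = 83.69
83.69 is ≥ 72.5 and < 87 → Distinction

Distinction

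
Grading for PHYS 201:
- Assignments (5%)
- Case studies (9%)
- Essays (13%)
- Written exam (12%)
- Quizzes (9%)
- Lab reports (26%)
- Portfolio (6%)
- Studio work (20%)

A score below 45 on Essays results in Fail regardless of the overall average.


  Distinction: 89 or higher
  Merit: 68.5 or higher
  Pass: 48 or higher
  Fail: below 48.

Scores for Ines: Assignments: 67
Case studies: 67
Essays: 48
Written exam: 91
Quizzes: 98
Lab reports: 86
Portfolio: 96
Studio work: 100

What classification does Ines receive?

Merit

Essays score 48 ≥ 45: minimum met.
Weighted total:
  Assignments 67 × 0.05 = 3.35
  Case studies 67 × 0.09 = 6.03
  Essays 48 × 0.13 = 6.24
  Written exam 91 × 0.12 = 10.92
  Quizzes 98 × 0.09 = 8.82
  Lab reports 86 × 0.26 = 22.36
  Portfolio 96 × 0.06 = 5.76
  Studio work 100 × 0.2 = 20
Sum = 83.48
83.48 is ≥ 68.5 and < 89 → Merit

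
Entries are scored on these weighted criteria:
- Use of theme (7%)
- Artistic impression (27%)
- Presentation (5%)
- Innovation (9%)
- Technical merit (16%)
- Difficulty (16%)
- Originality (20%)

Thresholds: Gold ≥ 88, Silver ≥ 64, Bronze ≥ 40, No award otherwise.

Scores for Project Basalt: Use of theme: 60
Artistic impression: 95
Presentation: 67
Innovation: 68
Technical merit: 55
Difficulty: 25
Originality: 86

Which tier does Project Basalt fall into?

Weighted total:
  Use of theme 60 × 0.07 = 4.2
  Artistic impression 95 × 0.27 = 25.65
  Presentation 67 × 0.05 = 3.35
  Innovation 68 × 0.09 = 6.12
  Technical merit 55 × 0.16 = 8.8
  Difficulty 25 × 0.16 = 4
  Originality 86 × 0.2 = 17.2
Sum = 69.32
69.32 is ≥ 64 and < 88 → Silver

Silver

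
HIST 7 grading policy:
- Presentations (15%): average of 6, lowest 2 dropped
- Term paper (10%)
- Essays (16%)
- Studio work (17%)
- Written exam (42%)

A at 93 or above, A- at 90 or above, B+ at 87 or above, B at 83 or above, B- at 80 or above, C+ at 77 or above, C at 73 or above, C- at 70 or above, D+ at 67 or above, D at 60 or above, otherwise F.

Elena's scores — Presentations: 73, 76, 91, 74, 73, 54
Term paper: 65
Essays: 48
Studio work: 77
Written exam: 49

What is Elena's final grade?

F

Presentations: drop 54, 73 → average of remaining 4 = 314/4 = 78.5
Weighted total:
  Presentations 78.5 × 0.15 = 11.775
  Term paper 65 × 0.1 = 6.5
  Essays 48 × 0.16 = 7.68
  Studio work 77 × 0.17 = 13.09
  Written exam 49 × 0.42 = 20.58
Sum = 59.625
59.625 < 60 → F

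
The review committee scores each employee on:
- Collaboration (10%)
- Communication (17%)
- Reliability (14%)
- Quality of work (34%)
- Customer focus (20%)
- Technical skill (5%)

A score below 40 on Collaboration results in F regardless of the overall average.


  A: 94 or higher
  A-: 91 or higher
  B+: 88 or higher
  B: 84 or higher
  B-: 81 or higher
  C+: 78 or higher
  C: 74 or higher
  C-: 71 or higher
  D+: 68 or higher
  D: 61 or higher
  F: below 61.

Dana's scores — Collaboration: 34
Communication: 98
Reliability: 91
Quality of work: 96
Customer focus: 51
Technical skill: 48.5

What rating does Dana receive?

Collaboration score 34 < 40: minimum not met.
Weighted total:
  Collaboration 34 × 0.1 = 3.4
  Communication 98 × 0.17 = 16.66
  Reliability 91 × 0.14 = 12.74
  Quality of work 96 × 0.34 = 32.64
  Customer focus 51 × 0.2 = 10.2
  Technical skill 48.5 × 0.05 = 2.425
Sum = 78.065
Because the Collaboration minimum was not met, the result is F.

F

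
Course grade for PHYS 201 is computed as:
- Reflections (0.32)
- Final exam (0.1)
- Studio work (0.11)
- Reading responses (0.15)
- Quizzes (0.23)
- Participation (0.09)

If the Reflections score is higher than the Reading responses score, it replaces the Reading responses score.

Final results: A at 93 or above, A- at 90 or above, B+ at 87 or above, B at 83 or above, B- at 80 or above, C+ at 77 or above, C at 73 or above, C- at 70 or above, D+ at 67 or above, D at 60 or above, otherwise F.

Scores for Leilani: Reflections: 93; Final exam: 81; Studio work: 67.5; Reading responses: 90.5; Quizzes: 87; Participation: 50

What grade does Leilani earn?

B

Reflections (93) > Reading responses (90.5), so Reading responses counts as 93.
Weighted total:
  Reflections 93 × 0.32 = 29.76
  Final exam 81 × 0.1 = 8.1
  Studio work 67.5 × 0.11 = 7.425
  Reading responses 93 × 0.15 = 13.95
  Quizzes 87 × 0.23 = 20.01
  Participation 50 × 0.09 = 4.5
Sum = 83.745
83.745 is ≥ 83 and < 87 → B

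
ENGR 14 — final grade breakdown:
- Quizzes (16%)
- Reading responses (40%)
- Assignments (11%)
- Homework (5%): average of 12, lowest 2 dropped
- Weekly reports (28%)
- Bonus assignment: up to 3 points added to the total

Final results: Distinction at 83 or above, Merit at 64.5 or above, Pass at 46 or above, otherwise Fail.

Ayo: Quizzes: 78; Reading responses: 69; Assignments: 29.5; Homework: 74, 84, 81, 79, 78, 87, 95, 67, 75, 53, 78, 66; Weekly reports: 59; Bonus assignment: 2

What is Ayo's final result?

Merit

Homework: drop 53, 66 → average of remaining 10 = 798/10 = 79.8
Weighted total:
  Quizzes 78 × 0.16 = 12.48
  Reading responses 69 × 0.4 = 27.6
  Assignments 29.5 × 0.11 = 3.245
  Homework 79.8 × 0.05 = 3.99
  Weekly reports 59 × 0.28 = 16.52
Sum = 63.835
Bonus assignment: 63.835 + 2 = 65.835
65.835 is ≥ 64.5 and < 83 → Merit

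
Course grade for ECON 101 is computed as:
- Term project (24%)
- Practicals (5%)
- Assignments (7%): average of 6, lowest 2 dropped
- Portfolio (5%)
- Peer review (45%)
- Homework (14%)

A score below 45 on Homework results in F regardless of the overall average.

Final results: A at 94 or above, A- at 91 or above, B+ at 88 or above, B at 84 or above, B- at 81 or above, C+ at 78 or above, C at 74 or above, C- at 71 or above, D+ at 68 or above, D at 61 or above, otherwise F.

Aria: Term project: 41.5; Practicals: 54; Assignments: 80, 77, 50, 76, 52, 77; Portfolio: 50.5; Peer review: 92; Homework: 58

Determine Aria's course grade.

Assignments: drop 50, 52 → average of remaining 4 = 310/4 = 77.5
Homework score 58 ≥ 45: minimum met.
Weighted total:
  Term project 41.5 × 0.24 = 9.96
  Practicals 54 × 0.05 = 2.7
  Assignments 77.5 × 0.07 = 5.425
  Portfolio 50.5 × 0.05 = 2.525
  Peer review 92 × 0.45 = 41.4
  Homework 58 × 0.14 = 8.12
Sum = 70.13
70.13 is ≥ 68 and < 71 → D+

D+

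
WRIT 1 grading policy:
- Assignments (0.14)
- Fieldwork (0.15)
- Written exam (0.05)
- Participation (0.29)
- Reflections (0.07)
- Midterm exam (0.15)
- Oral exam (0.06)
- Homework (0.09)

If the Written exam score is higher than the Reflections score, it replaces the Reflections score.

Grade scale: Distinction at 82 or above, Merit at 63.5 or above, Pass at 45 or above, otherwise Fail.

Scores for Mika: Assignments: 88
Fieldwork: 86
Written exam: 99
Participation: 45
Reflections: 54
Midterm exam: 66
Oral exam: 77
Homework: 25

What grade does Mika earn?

Written exam (99) > Reflections (54), so Reflections counts as 99.
Weighted total:
  Assignments 88 × 0.14 = 12.32
  Fieldwork 86 × 0.15 = 12.9
  Written exam 99 × 0.05 = 4.95
  Participation 45 × 0.29 = 13.05
  Reflections 99 × 0.07 = 6.93
  Midterm exam 66 × 0.15 = 9.9
  Oral exam 77 × 0.06 = 4.62
  Homework 25 × 0.09 = 2.25
Sum = 66.92
66.92 is ≥ 63.5 and < 82 → Merit

Merit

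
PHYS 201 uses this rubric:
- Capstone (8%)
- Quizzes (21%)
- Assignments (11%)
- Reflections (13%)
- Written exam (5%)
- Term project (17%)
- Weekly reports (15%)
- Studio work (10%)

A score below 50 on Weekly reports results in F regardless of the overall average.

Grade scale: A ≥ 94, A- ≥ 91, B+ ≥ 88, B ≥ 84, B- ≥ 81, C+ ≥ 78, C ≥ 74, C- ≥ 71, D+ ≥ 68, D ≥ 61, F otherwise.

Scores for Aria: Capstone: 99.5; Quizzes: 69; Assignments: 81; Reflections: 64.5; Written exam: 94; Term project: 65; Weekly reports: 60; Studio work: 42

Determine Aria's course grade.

D+

Weekly reports score 60 ≥ 50: minimum met.
Weighted total:
  Capstone 99.5 × 0.08 = 7.96
  Quizzes 69 × 0.21 = 14.49
  Assignments 81 × 0.11 = 8.91
  Reflections 64.5 × 0.13 = 8.385
  Written exam 94 × 0.05 = 4.7
  Term project 65 × 0.17 = 11.05
  Weekly reports 60 × 0.15 = 9
  Studio work 42 × 0.1 = 4.2
Sum = 68.695
68.695 is ≥ 68 and < 71 → D+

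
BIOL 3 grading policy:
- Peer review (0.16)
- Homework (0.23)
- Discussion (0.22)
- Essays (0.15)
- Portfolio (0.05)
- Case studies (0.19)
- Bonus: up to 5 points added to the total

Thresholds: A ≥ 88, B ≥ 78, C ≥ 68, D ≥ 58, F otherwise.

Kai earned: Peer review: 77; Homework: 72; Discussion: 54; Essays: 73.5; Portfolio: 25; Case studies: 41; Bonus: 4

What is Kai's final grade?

Weighted total:
  Peer review 77 × 0.16 = 12.32
  Homework 72 × 0.23 = 16.56
  Discussion 54 × 0.22 = 11.88
  Essays 73.5 × 0.15 = 11.025
  Portfolio 25 × 0.05 = 1.25
  Case studies 41 × 0.19 = 7.79
Sum = 60.825
Bonus: 60.825 + 4 = 64.825
64.825 is ≥ 58 and < 68 → D

D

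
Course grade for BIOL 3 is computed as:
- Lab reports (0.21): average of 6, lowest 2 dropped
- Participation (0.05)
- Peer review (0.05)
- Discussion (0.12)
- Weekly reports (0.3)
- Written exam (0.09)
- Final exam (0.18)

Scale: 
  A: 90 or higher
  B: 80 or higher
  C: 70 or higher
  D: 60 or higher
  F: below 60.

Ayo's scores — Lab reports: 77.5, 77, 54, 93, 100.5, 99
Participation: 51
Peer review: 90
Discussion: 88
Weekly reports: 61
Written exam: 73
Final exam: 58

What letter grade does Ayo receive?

C

Lab reports: drop 54, 77 → average of remaining 4 = 370/4 = 92.5
Weighted total:
  Lab reports 92.5 × 0.21 = 19.425
  Participation 51 × 0.05 = 2.55
  Peer review 90 × 0.05 = 4.5
  Discussion 88 × 0.12 = 10.56
  Weekly reports 61 × 0.3 = 18.3
  Written exam 73 × 0.09 = 6.57
  Final exam 58 × 0.18 = 10.44
Sum = 72.345
72.345 is ≥ 70 and < 80 → C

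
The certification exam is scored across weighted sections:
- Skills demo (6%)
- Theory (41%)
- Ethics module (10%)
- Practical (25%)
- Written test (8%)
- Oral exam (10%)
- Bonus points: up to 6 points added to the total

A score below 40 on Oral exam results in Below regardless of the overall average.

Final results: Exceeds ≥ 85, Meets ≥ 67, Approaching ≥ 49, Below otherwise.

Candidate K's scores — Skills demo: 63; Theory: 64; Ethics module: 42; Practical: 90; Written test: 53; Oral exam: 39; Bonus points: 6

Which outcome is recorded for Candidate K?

Below

Oral exam score 39 < 40: minimum not met.
Weighted total:
  Skills demo 63 × 0.06 = 3.78
  Theory 64 × 0.41 = 26.24
  Ethics module 42 × 0.1 = 4.2
  Practical 90 × 0.25 = 22.5
  Written test 53 × 0.08 = 4.24
  Oral exam 39 × 0.1 = 3.9
Sum = 64.86
Bonus points: 64.86 + 6 = 70.86
Because the Oral exam minimum was not met, the result is Below.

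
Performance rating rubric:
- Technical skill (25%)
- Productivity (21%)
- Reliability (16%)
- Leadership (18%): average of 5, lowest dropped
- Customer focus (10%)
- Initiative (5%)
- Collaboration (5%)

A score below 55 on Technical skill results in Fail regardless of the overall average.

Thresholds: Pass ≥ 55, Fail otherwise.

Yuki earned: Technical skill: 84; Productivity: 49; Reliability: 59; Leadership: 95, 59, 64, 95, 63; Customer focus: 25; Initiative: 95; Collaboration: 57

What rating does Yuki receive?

Leadership: drop 59 → average of remaining 4 = 317/4 = 79.25
Technical skill score 84 ≥ 55: minimum met.
Weighted total:
  Technical skill 84 × 0.25 = 21
  Productivity 49 × 0.21 = 10.29
  Reliability 59 × 0.16 = 9.44
  Leadership 79.25 × 0.18 = 14.265
  Customer focus 25 × 0.1 = 2.5
  Initiative 95 × 0.05 = 4.75
  Collaboration 57 × 0.05 = 2.85
Sum = 65.095
65.095 ≥ 55 → Pass

Pass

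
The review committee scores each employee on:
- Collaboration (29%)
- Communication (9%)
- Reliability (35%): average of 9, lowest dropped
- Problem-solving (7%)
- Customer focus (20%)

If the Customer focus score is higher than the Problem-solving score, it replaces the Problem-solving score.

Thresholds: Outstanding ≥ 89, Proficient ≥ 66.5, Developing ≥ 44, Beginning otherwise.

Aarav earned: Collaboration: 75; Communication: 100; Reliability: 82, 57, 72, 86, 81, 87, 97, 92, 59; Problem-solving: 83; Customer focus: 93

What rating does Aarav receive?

Proficient

Reliability: drop 57 → average of remaining 8 = 656/8 = 82
Customer focus (93) > Problem-solving (83), so Problem-solving counts as 93.
Weighted total:
  Collaboration 75 × 0.29 = 21.75
  Communication 100 × 0.09 = 9
  Reliability 82 × 0.35 = 28.7
  Problem-solving 93 × 0.07 = 6.51
  Customer focus 93 × 0.2 = 18.6
Sum = 84.56
84.56 is ≥ 66.5 and < 89 → Proficient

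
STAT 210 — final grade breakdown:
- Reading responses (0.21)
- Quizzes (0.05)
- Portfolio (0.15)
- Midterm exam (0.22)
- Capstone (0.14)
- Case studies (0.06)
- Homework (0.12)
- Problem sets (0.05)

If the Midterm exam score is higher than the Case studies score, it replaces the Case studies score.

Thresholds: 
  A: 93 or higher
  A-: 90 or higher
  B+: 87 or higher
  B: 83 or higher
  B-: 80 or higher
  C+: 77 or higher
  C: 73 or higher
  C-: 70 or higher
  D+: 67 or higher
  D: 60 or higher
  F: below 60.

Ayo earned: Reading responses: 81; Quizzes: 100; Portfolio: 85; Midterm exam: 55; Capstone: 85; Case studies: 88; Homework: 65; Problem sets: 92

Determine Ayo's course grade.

C

Midterm exam (55) ≤ Case studies (88), so Case studies stays at 88.
Weighted total:
  Reading responses 81 × 0.21 = 17.01
  Quizzes 100 × 0.05 = 5
  Portfolio 85 × 0.15 = 12.75
  Midterm exam 55 × 0.22 = 12.1
  Capstone 85 × 0.14 = 11.9
  Case studies 88 × 0.06 = 5.28
  Homework 65 × 0.12 = 7.8
  Problem sets 92 × 0.05 = 4.6
Sum = 76.44
76.44 is ≥ 73 and < 77 → C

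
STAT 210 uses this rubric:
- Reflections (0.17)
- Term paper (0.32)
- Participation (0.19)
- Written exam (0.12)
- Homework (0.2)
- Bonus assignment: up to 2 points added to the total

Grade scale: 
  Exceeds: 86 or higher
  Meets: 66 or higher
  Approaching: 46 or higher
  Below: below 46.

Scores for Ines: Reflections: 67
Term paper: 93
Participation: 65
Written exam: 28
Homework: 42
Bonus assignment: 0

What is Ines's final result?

Approaching

Weighted total:
  Reflections 67 × 0.17 = 11.39
  Term paper 93 × 0.32 = 29.76
  Participation 65 × 0.19 = 12.35
  Written exam 28 × 0.12 = 3.36
  Homework 42 × 0.2 = 8.4
Sum = 65.26
Bonus assignment: 65.26 + 0 = 65.26
65.26 is ≥ 46 and < 66 → Approaching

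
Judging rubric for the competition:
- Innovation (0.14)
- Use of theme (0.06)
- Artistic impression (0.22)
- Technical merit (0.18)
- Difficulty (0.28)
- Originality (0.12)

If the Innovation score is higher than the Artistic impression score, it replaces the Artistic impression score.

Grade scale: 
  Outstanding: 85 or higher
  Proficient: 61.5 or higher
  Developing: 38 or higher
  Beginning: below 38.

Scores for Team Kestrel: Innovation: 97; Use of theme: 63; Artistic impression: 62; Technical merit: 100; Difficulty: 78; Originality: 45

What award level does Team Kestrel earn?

Proficient

Innovation (97) > Artistic impression (62), so Artistic impression counts as 97.
Weighted total:
  Innovation 97 × 0.14 = 13.58
  Use of theme 63 × 0.06 = 3.78
  Artistic impression 97 × 0.22 = 21.34
  Technical merit 100 × 0.18 = 18
  Difficulty 78 × 0.28 = 21.84
  Originality 45 × 0.12 = 5.4
Sum = 83.94
83.94 is ≥ 61.5 and < 85 → Proficient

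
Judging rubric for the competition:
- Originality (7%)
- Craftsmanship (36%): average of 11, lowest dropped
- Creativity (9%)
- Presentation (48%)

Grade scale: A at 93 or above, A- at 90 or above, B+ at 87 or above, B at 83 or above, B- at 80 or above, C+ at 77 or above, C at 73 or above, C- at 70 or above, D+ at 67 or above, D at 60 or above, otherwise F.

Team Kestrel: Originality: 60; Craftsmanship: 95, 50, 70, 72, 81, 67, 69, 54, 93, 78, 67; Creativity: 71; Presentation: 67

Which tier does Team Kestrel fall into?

D+

Craftsmanship: drop 50 → average of remaining 10 = 746/10 = 74.6
Weighted total:
  Originality 60 × 0.07 = 4.2
  Craftsmanship 74.6 × 0.36 = 26.856
  Creativity 71 × 0.09 = 6.39
  Presentation 67 × 0.48 = 32.16
Sum = 69.606
69.606 is ≥ 67 and < 70 → D+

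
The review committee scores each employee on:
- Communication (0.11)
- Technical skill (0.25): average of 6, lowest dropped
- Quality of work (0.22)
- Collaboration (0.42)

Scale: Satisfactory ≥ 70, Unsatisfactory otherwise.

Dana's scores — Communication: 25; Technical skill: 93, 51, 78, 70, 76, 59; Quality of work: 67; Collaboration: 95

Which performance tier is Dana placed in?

Technical skill: drop 51 → average of remaining 5 = 376/5 = 75.2
Weighted total:
  Communication 25 × 0.11 = 2.75
  Technical skill 75.2 × 0.25 = 18.8
  Quality of work 67 × 0.22 = 14.74
  Collaboration 95 × 0.42 = 39.9
Sum = 76.19
76.19 ≥ 70 → Satisfactory

Satisfactory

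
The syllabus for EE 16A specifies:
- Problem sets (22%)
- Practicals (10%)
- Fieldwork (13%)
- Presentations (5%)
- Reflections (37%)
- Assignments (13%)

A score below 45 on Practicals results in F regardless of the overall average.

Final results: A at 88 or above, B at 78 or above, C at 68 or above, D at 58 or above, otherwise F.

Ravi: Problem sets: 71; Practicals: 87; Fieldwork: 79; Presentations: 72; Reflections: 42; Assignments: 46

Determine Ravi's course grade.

D

Practicals score 87 ≥ 45: minimum met.
Weighted total:
  Problem sets 71 × 0.22 = 15.62
  Practicals 87 × 0.1 = 8.7
  Fieldwork 79 × 0.13 = 10.27
  Presentations 72 × 0.05 = 3.6
  Reflections 42 × 0.37 = 15.54
  Assignments 46 × 0.13 = 5.98
Sum = 59.71
59.71 is ≥ 58 and < 68 → D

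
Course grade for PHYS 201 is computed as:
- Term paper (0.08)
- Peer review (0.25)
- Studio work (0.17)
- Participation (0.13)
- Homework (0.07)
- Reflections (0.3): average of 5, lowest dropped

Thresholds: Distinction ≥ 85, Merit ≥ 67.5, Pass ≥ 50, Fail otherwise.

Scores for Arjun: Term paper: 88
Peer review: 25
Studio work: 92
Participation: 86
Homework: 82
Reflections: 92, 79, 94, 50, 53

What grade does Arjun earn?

Merit

Reflections: drop 50 → average of remaining 4 = 318/4 = 79.5
Weighted total:
  Term paper 88 × 0.08 = 7.04
  Peer review 25 × 0.25 = 6.25
  Studio work 92 × 0.17 = 15.64
  Participation 86 × 0.13 = 11.18
  Homework 82 × 0.07 = 5.74
  Reflections 79.5 × 0.3 = 23.85
Sum = 69.7
69.7 is ≥ 67.5 and < 85 → Merit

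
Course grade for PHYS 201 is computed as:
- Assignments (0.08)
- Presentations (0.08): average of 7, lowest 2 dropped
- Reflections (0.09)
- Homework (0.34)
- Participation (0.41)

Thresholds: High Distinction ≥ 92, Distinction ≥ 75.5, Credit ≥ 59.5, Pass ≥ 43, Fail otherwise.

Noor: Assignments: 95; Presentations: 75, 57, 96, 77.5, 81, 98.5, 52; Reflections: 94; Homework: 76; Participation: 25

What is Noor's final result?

Presentations: drop 52, 57 → average of remaining 5 = 428/5 = 85.6
Weighted total:
  Assignments 95 × 0.08 = 7.6
  Presentations 85.6 × 0.08 = 6.848
  Reflections 94 × 0.09 = 8.46
  Homework 76 × 0.34 = 25.84
  Participation 25 × 0.41 = 10.25
Sum = 58.998
58.998 is ≥ 43 and < 59.5 → Pass

Pass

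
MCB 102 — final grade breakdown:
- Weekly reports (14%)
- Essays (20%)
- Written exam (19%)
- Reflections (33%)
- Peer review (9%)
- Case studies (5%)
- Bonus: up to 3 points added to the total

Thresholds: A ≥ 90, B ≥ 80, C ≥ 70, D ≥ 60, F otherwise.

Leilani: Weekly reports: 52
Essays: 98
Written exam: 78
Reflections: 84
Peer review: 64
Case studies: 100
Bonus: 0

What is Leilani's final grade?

Weighted total:
  Weekly reports 52 × 0.14 = 7.28
  Essays 98 × 0.2 = 19.6
  Written exam 78 × 0.19 = 14.82
  Reflections 84 × 0.33 = 27.72
  Peer review 64 × 0.09 = 5.76
  Case studies 100 × 0.05 = 5
Sum = 80.18
Bonus: 80.18 + 0 = 80.18
80.18 is ≥ 80 and < 90 → B

B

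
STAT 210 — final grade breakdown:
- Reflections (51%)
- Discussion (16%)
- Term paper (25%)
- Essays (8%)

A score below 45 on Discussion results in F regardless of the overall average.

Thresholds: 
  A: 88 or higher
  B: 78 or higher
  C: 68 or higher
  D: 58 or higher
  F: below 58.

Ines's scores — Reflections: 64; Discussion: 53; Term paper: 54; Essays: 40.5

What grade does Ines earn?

Discussion score 53 ≥ 45: minimum met.
Weighted total:
  Reflections 64 × 0.51 = 32.64
  Discussion 53 × 0.16 = 8.48
  Term paper 54 × 0.25 = 13.5
  Essays 40.5 × 0.08 = 3.24
Sum = 57.86
57.86 < 58 → F

F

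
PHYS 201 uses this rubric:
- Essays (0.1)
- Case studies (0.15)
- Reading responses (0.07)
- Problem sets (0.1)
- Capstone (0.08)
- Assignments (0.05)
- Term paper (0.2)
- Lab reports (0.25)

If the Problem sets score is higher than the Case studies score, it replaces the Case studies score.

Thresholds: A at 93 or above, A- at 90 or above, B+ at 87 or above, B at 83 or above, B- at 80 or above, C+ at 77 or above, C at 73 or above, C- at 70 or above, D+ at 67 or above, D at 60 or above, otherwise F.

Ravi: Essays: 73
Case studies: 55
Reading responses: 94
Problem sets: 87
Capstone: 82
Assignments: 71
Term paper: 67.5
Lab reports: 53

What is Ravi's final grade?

C-

Problem sets (87) > Case studies (55), so Case studies counts as 87.
Weighted total:
  Essays 73 × 0.1 = 7.3
  Case studies 87 × 0.15 = 13.05
  Reading responses 94 × 0.07 = 6.58
  Problem sets 87 × 0.1 = 8.7
  Capstone 82 × 0.08 = 6.56
  Assignments 71 × 0.05 = 3.55
  Term paper 67.5 × 0.2 = 13.5
  Lab reports 53 × 0.25 = 13.25
Sum = 72.49
72.49 is ≥ 70 and < 73 → C-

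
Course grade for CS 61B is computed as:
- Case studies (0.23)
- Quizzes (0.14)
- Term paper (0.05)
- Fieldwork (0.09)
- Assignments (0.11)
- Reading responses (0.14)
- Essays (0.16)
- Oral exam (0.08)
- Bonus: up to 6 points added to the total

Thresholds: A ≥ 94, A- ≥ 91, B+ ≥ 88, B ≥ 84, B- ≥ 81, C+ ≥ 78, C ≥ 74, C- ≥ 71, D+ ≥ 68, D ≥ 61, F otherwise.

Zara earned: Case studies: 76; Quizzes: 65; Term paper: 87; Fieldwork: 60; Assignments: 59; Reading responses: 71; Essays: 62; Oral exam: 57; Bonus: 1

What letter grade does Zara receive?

D+

Weighted total:
  Case studies 76 × 0.23 = 17.48
  Quizzes 65 × 0.14 = 9.1
  Term paper 87 × 0.05 = 4.35
  Fieldwork 60 × 0.09 = 5.4
  Assignments 59 × 0.11 = 6.49
  Reading responses 71 × 0.14 = 9.94
  Essays 62 × 0.16 = 9.92
  Oral exam 57 × 0.08 = 4.56
Sum = 67.24
Bonus: 67.24 + 1 = 68.24
68.24 is ≥ 68 and < 71 → D+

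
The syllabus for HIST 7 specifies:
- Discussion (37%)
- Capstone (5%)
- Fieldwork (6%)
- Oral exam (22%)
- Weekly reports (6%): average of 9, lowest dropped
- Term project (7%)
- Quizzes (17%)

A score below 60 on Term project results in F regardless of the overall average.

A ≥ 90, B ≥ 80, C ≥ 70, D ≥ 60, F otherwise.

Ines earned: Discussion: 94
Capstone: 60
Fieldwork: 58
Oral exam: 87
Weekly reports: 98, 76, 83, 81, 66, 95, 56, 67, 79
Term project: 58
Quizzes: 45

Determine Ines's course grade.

Weekly reports: drop 56 → average of remaining 8 = 645/8 = 80.625
Term project score 58 < 60: minimum not met.
Weighted total:
  Discussion 94 × 0.37 = 34.78
  Capstone 60 × 0.05 = 3
  Fieldwork 58 × 0.06 = 3.48
  Oral exam 87 × 0.22 = 19.14
  Weekly reports 80.625 × 0.06 = 4.8375
  Term project 58 × 0.07 = 4.06
  Quizzes 45 × 0.17 = 7.65
Sum = 76.9475
Because the Term project minimum was not met, the result is F.

F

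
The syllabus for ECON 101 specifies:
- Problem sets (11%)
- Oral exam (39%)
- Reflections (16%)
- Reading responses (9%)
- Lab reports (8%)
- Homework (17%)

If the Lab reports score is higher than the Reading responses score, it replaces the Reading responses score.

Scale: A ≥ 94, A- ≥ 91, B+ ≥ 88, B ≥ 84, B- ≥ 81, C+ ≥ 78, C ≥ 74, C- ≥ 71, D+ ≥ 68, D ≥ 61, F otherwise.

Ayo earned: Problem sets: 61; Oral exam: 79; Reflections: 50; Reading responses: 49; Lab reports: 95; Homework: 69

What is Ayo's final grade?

C-

Lab reports (95) > Reading responses (49), so Reading responses counts as 95.
Weighted total:
  Problem sets 61 × 0.11 = 6.71
  Oral exam 79 × 0.39 = 30.81
  Reflections 50 × 0.16 = 8
  Reading responses 95 × 0.09 = 8.55
  Lab reports 95 × 0.08 = 7.6
  Homework 69 × 0.17 = 11.73
Sum = 73.4
73.4 is ≥ 71 and < 74 → C-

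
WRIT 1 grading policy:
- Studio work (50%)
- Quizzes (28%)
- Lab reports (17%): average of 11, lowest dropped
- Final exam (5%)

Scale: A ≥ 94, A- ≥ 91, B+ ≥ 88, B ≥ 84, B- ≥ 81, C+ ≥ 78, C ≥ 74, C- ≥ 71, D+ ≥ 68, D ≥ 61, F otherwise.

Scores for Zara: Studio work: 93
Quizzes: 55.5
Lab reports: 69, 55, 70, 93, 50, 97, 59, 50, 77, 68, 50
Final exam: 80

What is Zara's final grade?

Lab reports: drop 50 → average of remaining 10 = 688/10 = 68.8
Weighted total:
  Studio work 93 × 0.5 = 46.5
  Quizzes 55.5 × 0.28 = 15.54
  Lab reports 68.8 × 0.17 = 11.696
  Final exam 80 × 0.05 = 4
Sum = 77.736
77.736 is ≥ 74 and < 78 → C

C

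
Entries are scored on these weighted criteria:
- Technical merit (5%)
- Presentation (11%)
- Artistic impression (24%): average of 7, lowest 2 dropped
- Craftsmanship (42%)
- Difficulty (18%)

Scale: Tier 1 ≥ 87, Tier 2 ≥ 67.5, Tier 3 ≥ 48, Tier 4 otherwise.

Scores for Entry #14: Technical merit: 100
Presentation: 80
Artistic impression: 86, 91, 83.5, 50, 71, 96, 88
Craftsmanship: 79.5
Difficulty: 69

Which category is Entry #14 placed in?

Tier 2

Artistic impression: drop 50, 71 → average of remaining 5 = 444.5/5 = 88.9
Weighted total:
  Technical merit 100 × 0.05 = 5
  Presentation 80 × 0.11 = 8.8
  Artistic impression 88.9 × 0.24 = 21.336
  Craftsmanship 79.5 × 0.42 = 33.39
  Difficulty 69 × 0.18 = 12.42
Sum = 80.946
80.946 is ≥ 67.5 and < 87 → Tier 2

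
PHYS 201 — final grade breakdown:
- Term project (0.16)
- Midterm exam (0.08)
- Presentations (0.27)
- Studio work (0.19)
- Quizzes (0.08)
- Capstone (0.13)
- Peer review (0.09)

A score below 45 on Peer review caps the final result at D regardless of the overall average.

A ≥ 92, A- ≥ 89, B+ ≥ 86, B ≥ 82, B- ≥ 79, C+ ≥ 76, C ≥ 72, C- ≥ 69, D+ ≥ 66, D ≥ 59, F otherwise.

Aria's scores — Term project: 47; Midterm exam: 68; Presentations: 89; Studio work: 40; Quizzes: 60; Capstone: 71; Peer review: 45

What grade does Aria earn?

Peer review score 45 ≥ 45: minimum met.
Weighted total:
  Term project 47 × 0.16 = 7.52
  Midterm exam 68 × 0.08 = 5.44
  Presentations 89 × 0.27 = 24.03
  Studio work 40 × 0.19 = 7.6
  Quizzes 60 × 0.08 = 4.8
  Capstone 71 × 0.13 = 9.23
  Peer review 45 × 0.09 = 4.05
Sum = 62.67
62.67 is ≥ 59 and < 66 → D

D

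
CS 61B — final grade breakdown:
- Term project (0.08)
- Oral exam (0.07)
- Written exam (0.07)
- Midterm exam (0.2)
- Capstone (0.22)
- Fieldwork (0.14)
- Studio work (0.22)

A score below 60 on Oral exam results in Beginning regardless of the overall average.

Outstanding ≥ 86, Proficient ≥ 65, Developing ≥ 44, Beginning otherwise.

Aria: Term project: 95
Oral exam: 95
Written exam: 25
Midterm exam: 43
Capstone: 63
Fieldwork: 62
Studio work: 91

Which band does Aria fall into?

Oral exam score 95 ≥ 60: minimum met.
Weighted total:
  Term project 95 × 0.08 = 7.6
  Oral exam 95 × 0.07 = 6.65
  Written exam 25 × 0.07 = 1.75
  Midterm exam 43 × 0.2 = 8.6
  Capstone 63 × 0.22 = 13.86
  Fieldwork 62 × 0.14 = 8.68
  Studio work 91 × 0.22 = 20.02
Sum = 67.16
67.16 is ≥ 65 and < 86 → Proficient

Proficient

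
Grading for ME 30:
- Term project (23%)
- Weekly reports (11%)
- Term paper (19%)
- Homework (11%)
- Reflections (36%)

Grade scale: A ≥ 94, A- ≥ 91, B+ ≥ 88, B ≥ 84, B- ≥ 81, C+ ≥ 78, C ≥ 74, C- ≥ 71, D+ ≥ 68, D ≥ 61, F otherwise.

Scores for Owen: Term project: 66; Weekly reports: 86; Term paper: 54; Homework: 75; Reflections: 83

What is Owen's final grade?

C-

Weighted total:
  Term project 66 × 0.23 = 15.18
  Weekly reports 86 × 0.11 = 9.46
  Term paper 54 × 0.19 = 10.26
  Homework 75 × 0.11 = 8.25
  Reflections 83 × 0.36 = 29.88
Sum = 73.03
73.03 is ≥ 71 and < 74 → C-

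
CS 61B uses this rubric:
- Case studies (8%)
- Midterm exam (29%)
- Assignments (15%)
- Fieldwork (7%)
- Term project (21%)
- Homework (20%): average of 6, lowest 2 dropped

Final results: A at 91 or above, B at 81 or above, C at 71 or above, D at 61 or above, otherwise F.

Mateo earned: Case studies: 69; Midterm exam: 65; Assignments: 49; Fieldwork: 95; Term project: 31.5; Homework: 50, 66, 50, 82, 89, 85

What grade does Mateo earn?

Homework: drop 50, 50 → average of remaining 4 = 322/4 = 80.5
Weighted total:
  Case studies 69 × 0.08 = 5.52
  Midterm exam 65 × 0.29 = 18.85
  Assignments 49 × 0.15 = 7.35
  Fieldwork 95 × 0.07 = 6.65
  Term project 31.5 × 0.21 = 6.615
  Homework 80.5 × 0.2 = 16.1
Sum = 61.085
61.085 is ≥ 61 and < 71 → D

D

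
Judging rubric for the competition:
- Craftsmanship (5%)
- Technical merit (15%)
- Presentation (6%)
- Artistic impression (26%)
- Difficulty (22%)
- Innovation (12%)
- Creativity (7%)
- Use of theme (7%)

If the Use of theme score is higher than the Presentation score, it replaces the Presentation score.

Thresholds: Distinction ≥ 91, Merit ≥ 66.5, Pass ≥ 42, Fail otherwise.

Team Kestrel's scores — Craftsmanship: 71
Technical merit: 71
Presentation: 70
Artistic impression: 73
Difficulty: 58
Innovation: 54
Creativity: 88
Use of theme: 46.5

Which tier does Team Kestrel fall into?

Pass

Use of theme (46.5) ≤ Presentation (70), so Presentation stays at 70.
Weighted total:
  Craftsmanship 71 × 0.05 = 3.55
  Technical merit 71 × 0.15 = 10.65
  Presentation 70 × 0.06 = 4.2
  Artistic impression 73 × 0.26 = 18.98
  Difficulty 58 × 0.22 = 12.76
  Innovation 54 × 0.12 = 6.48
  Creativity 88 × 0.07 = 6.16
  Use of theme 46.5 × 0.07 = 3.255
Sum = 66.035
66.035 is ≥ 42 and < 66.5 → Pass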